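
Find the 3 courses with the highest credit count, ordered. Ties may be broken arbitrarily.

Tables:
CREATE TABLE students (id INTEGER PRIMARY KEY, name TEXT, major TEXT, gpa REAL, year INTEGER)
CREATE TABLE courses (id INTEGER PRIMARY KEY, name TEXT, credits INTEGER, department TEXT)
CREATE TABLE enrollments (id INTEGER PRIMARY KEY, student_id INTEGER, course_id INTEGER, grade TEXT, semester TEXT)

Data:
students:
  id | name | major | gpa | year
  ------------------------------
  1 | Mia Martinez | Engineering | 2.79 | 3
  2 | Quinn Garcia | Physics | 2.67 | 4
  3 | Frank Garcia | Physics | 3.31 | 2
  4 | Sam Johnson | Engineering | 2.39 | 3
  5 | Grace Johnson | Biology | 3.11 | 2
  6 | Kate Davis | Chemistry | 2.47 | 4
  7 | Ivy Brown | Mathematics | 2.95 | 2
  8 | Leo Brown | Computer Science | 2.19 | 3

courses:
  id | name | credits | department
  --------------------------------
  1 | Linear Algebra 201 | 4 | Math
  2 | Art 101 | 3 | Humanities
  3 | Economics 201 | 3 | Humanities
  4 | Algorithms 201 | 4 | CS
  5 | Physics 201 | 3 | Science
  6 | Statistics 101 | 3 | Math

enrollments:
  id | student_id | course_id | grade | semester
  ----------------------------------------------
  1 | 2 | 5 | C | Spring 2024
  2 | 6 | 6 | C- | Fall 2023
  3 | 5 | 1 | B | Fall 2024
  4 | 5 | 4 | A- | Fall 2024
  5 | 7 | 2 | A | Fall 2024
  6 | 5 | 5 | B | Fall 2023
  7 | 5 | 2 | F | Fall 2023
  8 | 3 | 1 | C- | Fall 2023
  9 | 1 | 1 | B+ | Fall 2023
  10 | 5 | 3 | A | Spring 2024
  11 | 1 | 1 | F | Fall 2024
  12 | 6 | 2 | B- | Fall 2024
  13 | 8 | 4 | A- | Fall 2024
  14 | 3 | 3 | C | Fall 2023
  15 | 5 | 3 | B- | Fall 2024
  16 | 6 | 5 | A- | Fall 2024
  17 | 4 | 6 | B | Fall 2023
SELECT name, credits FROM courses ORDER BY credits DESC LIMIT 3

Execution result:
name | credits
Linear Algebra 201 | 4
Algorithms 201 | 4
Art 101 | 3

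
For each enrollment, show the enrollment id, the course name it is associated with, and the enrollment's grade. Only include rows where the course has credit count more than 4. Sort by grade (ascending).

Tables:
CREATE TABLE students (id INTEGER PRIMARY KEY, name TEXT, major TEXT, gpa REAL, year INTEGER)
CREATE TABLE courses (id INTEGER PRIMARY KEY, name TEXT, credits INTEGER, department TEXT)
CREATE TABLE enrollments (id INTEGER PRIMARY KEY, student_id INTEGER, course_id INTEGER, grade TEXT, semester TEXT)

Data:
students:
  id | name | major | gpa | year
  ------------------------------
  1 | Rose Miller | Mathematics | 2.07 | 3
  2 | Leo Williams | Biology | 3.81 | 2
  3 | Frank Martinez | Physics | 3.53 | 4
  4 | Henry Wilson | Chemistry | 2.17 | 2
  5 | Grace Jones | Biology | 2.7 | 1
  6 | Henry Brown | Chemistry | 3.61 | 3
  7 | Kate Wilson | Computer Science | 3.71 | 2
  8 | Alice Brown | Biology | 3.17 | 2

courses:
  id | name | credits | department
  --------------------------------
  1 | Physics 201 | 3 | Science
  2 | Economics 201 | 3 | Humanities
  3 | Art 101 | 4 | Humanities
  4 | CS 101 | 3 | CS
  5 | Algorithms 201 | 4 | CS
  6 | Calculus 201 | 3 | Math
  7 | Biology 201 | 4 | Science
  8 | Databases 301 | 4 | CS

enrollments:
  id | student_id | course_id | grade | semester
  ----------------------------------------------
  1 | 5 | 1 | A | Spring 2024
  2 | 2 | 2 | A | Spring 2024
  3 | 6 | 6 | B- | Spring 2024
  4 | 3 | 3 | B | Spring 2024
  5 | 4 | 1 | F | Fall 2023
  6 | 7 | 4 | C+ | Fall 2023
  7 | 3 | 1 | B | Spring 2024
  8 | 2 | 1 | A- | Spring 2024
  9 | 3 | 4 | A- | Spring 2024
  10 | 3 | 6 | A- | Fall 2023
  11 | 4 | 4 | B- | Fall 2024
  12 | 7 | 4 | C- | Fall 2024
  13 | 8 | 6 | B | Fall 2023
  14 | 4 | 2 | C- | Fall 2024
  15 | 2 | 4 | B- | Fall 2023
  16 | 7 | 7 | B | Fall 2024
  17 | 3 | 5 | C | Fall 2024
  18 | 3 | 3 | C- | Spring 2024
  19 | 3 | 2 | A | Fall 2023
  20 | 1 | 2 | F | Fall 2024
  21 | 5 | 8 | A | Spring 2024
SELECT c.id, p.name AS course, c.grade FROM enrollments c JOIN courses p ON c.course_id = p.id WHERE p.credits > 4 ORDER BY c.grade ASC

Execution result:
(no rows)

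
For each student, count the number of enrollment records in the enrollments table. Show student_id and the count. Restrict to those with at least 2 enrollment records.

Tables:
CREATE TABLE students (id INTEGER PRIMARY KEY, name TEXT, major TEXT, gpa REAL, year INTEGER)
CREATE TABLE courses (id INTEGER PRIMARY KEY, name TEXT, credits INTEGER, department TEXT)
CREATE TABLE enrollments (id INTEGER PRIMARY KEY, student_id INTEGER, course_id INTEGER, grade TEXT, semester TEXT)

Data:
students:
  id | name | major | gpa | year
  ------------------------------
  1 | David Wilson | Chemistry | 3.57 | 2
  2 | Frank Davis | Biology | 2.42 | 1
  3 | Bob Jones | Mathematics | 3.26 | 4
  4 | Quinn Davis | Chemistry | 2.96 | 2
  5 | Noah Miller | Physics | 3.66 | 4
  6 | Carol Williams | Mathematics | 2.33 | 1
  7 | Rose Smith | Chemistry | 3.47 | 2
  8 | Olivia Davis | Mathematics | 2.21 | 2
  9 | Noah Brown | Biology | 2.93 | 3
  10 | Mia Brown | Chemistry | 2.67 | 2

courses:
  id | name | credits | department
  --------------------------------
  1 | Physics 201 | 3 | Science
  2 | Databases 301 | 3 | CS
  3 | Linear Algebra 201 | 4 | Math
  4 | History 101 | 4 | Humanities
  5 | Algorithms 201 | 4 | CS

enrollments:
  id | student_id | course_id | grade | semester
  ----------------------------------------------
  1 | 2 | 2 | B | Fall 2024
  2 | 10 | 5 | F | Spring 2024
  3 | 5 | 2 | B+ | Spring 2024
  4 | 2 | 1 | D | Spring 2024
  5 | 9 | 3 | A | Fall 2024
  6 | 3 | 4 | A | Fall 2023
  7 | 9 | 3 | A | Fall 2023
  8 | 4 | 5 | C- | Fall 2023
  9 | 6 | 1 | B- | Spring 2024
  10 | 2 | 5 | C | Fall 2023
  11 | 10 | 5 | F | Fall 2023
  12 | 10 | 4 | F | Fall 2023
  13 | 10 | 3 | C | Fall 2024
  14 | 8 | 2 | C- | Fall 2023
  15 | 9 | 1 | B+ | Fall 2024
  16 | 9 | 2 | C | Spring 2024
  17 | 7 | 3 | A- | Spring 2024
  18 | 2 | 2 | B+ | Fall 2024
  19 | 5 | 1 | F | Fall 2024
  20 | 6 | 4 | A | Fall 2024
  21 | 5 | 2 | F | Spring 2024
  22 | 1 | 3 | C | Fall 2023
SELECT student_id, COUNT(*) AS enrollment_count FROM enrollments GROUP BY student_id HAVING COUNT(*) >= 2

Execution result:
student_id | enrollment_count
2 | 4
5 | 3
6 | 2
9 | 4
10 | 4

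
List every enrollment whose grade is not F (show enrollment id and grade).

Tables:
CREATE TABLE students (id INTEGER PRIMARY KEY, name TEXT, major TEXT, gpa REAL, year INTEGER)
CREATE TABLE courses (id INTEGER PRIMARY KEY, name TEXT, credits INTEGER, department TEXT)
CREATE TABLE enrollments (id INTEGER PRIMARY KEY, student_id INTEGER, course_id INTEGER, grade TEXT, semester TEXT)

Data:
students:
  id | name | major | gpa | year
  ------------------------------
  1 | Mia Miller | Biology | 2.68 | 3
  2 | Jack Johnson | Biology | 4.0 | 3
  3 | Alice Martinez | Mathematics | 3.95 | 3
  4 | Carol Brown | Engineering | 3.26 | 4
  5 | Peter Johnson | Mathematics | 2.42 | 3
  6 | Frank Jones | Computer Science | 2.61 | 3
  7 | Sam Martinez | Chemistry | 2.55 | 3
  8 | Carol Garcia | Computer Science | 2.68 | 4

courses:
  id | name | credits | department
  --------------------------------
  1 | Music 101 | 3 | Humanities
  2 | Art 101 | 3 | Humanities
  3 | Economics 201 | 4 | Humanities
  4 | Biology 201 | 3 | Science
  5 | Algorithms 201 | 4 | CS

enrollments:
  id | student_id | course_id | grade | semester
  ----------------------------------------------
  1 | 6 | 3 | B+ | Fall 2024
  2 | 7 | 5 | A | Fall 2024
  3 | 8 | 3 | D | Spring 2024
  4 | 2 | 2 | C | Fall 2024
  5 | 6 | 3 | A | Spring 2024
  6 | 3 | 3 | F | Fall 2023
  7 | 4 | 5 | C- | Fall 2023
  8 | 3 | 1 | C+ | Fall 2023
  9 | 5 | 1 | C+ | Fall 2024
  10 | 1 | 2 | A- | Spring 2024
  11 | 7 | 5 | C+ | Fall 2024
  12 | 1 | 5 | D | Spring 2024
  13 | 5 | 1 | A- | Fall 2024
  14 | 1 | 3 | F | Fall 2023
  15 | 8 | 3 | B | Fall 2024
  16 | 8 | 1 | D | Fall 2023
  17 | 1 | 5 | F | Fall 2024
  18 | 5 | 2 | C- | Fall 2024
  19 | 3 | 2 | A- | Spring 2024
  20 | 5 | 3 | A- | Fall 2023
SELECT id, grade FROM enrollments WHERE grade <> 'F'

Execution result:
id | grade
1 | B+
2 | A
3 | D
4 | C
5 | A
7 | C-
8 | C+
9 | C+
10 | A-
11 | C+
12 | D
13 | A-
15 | B
16 | D
18 | C-
19 | A-
20 | A-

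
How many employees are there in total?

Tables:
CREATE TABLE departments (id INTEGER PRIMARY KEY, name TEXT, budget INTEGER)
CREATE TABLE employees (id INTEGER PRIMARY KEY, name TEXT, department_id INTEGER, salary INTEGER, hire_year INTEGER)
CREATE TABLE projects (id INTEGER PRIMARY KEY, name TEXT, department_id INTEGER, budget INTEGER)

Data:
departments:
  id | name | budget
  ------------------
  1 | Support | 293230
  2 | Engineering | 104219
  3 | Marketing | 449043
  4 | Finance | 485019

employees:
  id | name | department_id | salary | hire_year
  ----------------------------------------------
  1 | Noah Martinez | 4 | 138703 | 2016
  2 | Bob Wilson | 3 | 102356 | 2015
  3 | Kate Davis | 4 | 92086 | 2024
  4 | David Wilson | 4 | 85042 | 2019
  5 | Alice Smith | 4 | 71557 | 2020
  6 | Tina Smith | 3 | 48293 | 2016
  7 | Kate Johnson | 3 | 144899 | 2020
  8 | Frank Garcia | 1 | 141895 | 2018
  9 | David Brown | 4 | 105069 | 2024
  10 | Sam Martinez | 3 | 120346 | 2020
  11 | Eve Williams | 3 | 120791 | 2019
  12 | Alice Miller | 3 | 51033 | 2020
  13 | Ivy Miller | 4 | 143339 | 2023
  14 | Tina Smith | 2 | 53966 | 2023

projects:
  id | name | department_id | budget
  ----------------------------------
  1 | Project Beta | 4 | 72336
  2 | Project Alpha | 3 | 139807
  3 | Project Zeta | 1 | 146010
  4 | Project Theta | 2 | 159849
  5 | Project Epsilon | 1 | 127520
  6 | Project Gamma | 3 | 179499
SELECT COUNT(*) FROM employees

Execution result:
14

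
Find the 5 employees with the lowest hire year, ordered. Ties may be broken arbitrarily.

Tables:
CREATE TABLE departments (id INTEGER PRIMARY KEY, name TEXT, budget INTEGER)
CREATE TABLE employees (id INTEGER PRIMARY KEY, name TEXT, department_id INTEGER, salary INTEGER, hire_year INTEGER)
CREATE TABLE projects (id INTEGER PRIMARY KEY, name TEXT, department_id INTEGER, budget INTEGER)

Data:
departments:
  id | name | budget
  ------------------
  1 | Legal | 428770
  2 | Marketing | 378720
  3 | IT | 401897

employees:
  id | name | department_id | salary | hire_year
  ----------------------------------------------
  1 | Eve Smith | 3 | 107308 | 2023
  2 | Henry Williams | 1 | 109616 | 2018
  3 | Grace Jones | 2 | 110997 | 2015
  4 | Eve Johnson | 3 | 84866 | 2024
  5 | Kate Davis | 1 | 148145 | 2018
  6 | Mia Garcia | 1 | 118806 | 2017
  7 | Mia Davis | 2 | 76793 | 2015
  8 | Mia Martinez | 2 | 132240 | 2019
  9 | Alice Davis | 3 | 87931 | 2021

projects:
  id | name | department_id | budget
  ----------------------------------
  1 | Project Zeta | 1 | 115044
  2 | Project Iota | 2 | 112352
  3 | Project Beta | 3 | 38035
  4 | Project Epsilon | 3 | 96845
SELECT name, hire_year FROM employees ORDER BY hire_year ASC LIMIT 5

Execution result:
name | hire_year
Grace Jones | 2015
Mia Davis | 2015
Mia Garcia | 2017
Henry Williams | 2018
Kate Davis | 2018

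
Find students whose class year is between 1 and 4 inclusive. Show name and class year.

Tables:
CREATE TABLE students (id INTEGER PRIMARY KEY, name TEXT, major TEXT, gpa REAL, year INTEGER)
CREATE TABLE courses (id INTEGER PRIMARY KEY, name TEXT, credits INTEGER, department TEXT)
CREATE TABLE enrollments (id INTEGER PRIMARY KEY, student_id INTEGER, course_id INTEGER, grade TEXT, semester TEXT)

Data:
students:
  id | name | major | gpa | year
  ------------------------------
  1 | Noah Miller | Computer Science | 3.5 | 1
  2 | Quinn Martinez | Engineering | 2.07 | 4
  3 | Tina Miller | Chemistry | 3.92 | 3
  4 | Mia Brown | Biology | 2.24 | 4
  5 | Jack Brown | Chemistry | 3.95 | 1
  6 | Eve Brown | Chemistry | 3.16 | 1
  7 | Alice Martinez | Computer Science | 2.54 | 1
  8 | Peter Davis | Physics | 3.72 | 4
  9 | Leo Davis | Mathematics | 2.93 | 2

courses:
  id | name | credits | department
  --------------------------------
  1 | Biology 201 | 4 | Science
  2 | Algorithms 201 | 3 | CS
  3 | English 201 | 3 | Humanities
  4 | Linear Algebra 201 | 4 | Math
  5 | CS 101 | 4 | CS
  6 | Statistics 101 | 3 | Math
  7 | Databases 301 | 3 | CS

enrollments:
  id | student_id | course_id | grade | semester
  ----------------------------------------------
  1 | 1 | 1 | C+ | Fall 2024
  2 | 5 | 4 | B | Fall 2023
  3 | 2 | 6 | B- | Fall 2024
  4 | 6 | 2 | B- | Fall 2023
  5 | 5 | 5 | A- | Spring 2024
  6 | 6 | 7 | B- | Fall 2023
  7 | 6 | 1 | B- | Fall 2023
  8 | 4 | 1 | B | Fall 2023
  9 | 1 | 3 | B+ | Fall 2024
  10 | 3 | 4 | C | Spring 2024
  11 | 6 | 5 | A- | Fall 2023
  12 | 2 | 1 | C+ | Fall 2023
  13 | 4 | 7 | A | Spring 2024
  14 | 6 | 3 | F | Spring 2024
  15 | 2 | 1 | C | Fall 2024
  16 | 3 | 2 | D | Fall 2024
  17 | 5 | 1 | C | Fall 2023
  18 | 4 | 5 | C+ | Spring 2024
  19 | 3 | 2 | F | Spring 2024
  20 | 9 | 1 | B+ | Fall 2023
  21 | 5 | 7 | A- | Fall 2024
SELECT name, year FROM students WHERE year BETWEEN 1 AND 4

Execution result:
name | year
Noah Miller | 1
Quinn Martinez | 4
Tina Miller | 3
Mia Brown | 4
Jack Brown | 1
Eve Brown | 1
Alice Martinez | 1
Peter Davis | 4
Leo Davis | 2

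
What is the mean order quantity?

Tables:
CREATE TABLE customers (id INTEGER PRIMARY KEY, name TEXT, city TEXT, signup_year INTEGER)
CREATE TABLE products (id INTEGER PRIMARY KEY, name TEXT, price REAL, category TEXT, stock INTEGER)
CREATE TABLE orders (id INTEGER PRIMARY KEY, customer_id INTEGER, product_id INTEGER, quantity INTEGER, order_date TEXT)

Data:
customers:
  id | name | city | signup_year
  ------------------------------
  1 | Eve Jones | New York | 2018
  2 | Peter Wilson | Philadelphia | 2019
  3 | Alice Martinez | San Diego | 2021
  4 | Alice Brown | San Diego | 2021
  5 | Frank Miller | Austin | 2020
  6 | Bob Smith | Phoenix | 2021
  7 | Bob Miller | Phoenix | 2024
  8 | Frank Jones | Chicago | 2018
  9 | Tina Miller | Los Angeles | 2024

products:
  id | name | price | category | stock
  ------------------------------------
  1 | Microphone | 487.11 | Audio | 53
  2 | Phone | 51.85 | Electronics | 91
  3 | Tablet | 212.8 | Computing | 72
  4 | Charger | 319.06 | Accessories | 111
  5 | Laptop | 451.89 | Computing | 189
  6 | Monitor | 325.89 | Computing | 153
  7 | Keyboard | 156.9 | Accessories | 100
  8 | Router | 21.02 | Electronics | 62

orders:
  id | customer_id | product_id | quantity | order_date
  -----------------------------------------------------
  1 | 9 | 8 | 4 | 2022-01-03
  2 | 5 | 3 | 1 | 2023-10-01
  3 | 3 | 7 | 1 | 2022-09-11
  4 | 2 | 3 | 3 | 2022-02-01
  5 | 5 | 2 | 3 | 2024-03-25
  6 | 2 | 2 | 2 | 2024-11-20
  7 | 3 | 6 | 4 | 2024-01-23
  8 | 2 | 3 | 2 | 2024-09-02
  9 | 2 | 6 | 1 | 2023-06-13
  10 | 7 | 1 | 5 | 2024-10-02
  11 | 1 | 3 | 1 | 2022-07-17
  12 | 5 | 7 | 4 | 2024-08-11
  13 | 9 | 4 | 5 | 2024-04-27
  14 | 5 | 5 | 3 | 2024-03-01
SELECT AVG(quantity) FROM orders

Execution result:
2.79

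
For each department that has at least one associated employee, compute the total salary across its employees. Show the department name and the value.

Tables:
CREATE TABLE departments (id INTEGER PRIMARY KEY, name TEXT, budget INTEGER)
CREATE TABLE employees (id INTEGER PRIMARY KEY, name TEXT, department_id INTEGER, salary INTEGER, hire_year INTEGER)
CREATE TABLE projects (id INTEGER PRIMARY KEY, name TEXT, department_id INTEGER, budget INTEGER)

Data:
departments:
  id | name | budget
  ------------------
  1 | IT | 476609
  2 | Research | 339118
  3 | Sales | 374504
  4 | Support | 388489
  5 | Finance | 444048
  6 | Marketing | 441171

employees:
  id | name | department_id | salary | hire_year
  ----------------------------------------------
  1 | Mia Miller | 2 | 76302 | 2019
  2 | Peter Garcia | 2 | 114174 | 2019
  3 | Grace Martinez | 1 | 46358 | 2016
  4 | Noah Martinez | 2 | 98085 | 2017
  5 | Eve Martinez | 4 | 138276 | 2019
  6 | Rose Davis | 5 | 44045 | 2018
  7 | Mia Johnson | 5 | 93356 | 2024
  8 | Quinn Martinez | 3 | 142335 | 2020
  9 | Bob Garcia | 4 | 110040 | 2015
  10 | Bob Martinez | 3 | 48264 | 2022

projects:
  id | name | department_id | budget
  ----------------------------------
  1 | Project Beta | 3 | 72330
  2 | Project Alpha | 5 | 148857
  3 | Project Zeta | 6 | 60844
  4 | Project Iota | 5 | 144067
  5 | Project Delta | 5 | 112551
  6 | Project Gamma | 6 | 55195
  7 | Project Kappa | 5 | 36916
SELECT p.name, SUM(c.salary) AS sum_salary FROM employees c JOIN departments p ON c.department_id = p.id GROUP BY p.id, p.name

Execution result:
name | sum_salary
IT | 46358
Research | 288561
Sales | 190599
Support | 248316
Finance | 137401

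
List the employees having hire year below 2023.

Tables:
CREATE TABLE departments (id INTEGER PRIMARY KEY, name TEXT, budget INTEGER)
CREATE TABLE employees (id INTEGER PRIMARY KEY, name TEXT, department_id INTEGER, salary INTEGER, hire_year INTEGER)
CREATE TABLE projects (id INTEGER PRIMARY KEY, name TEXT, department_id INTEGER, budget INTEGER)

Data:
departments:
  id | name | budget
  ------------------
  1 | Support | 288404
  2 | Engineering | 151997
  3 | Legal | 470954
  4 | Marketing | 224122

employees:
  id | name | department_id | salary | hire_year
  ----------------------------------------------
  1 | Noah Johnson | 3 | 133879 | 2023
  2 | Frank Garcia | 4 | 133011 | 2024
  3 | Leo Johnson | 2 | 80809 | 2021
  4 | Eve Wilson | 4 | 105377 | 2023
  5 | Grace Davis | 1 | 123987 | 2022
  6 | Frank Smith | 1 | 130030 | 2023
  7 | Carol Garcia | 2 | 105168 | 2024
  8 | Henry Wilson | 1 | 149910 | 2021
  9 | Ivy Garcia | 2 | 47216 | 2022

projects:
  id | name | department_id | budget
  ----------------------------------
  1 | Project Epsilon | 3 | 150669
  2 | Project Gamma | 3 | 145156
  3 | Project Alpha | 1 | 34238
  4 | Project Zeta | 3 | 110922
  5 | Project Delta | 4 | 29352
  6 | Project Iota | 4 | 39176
SELECT name, hire_year FROM employees WHERE hire_year < 2023

Execution result:
name | hire_year
Leo Johnson | 2021
Grace Davis | 2022
Henry Wilson | 2021
Ivy Garcia | 2022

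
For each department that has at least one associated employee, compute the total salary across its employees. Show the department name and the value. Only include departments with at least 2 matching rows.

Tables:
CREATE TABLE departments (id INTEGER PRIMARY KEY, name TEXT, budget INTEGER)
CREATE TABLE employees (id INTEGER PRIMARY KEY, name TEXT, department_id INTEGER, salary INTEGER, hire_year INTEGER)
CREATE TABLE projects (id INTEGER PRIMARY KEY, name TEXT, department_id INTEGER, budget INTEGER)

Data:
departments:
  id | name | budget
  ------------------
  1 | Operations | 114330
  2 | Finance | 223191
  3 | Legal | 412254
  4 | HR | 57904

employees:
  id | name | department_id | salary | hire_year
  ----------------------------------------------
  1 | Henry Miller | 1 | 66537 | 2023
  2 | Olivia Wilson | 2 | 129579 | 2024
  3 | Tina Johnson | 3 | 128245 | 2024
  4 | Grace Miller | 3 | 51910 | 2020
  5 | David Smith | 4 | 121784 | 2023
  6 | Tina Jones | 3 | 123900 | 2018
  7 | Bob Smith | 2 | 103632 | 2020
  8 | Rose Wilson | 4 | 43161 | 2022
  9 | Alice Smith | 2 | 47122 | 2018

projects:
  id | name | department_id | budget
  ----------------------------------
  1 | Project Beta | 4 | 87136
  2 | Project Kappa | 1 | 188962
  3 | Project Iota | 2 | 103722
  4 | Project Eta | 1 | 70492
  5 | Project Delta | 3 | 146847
SELECT p.name, SUM(c.salary) AS sum_salary FROM employees c JOIN departments p ON c.department_id = p.id GROUP BY p.id, p.name HAVING COUNT(*) >= 2

Execution result:
name | sum_salary
Finance | 280333
Legal | 304055
HR | 164945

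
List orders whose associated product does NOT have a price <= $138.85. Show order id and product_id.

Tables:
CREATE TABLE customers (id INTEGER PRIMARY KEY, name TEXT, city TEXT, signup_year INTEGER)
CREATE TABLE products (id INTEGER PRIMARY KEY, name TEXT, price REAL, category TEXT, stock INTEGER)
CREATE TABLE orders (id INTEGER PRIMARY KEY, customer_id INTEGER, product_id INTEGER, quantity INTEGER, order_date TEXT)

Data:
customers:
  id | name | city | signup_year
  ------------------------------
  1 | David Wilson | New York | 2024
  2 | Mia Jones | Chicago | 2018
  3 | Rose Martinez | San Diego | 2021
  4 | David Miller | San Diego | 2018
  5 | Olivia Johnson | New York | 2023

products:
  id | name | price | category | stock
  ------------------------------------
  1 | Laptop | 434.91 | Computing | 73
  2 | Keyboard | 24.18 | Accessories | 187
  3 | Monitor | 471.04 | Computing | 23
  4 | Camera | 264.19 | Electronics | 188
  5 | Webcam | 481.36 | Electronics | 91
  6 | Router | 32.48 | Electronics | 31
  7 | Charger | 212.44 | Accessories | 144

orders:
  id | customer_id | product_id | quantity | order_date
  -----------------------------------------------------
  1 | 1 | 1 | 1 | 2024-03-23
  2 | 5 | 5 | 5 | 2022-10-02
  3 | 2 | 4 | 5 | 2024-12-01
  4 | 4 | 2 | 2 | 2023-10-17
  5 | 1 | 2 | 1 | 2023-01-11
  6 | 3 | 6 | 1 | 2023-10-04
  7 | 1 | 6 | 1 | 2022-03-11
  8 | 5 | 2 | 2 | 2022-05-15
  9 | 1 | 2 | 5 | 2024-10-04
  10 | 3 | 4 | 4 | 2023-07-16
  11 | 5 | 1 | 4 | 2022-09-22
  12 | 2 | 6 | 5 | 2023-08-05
SELECT id, product_id FROM orders WHERE product_id NOT IN (SELECT id FROM products WHERE price <= 138.85)

Execution result:
id | product_id
1 | 1
2 | 5
3 | 4
10 | 4
11 | 1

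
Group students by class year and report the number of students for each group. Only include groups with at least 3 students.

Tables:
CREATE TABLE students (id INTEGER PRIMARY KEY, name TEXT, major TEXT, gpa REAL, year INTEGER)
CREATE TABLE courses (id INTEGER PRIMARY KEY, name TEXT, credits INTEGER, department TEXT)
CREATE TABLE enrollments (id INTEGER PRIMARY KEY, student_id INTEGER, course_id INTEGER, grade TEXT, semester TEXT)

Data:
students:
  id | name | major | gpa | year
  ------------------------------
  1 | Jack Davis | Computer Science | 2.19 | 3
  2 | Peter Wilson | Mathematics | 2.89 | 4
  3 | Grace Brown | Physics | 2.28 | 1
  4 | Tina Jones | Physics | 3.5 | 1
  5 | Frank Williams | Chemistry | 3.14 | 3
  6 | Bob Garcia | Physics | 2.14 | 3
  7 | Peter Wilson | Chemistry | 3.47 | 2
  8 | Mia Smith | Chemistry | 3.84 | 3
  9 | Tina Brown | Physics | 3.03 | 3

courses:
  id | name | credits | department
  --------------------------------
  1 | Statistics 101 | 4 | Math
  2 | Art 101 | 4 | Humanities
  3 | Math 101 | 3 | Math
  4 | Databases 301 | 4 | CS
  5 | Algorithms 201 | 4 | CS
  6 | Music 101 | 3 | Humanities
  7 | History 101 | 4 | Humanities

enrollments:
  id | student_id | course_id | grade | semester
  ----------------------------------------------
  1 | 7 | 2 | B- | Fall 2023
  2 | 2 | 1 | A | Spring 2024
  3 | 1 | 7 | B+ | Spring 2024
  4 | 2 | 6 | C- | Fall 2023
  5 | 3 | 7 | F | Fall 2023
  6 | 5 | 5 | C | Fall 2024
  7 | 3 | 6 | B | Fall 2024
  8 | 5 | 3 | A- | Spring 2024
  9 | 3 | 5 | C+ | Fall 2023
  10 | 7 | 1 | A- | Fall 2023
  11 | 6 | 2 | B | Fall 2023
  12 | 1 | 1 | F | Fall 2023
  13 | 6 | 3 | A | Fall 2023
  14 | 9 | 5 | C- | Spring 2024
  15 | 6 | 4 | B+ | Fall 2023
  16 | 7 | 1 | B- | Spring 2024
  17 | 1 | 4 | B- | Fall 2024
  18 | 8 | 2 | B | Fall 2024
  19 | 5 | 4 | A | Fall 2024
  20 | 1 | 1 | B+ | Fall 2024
SELECT year, COUNT(*) AS n FROM students GROUP BY year HAVING COUNT(*) >= 3

Execution result:
year | n
3 | 5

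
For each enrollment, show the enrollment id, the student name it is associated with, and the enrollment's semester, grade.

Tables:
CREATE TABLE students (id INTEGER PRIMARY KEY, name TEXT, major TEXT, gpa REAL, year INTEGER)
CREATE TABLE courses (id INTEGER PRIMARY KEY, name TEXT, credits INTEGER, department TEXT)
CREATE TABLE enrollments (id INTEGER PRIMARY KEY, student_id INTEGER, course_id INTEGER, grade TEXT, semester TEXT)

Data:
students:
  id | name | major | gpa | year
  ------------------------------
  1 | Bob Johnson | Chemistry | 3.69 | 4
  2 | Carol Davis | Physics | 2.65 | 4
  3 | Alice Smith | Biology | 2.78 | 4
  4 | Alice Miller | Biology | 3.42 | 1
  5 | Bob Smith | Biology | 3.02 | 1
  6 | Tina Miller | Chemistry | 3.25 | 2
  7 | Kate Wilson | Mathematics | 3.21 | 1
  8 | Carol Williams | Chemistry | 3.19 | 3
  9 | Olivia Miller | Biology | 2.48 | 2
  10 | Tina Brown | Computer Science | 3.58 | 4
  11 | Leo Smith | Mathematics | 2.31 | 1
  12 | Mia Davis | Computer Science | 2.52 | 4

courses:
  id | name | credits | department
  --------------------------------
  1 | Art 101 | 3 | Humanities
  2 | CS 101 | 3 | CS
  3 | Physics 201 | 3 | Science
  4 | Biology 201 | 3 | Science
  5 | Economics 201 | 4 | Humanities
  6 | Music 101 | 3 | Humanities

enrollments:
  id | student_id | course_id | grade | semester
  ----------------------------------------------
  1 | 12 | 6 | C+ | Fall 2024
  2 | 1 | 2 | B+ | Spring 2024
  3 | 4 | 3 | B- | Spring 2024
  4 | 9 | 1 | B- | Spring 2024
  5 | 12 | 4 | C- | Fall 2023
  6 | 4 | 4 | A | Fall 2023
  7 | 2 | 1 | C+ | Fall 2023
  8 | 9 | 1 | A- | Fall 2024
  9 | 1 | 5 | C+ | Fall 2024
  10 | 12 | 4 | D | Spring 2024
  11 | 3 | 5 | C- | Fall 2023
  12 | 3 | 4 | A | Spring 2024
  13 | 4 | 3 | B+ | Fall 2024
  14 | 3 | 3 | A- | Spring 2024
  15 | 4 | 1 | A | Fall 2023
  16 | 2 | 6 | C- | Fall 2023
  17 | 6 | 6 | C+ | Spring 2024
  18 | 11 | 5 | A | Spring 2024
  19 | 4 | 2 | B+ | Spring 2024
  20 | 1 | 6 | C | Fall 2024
SELECT c.id, p.name AS student, c.semester, c.grade FROM enrollments c JOIN students p ON c.student_id = p.id

Execution result:
id | student | semester | grade
1 | Mia Davis | Fall 2024 | C+
2 | Bob Johnson | Spring 2024 | B+
3 | Alice Miller | Spring 2024 | B-
4 | Olivia Miller | Spring 2024 | B-
5 | Mia Davis | Fall 2023 | C-
6 | Alice Miller | Fall 2023 | A
7 | Carol Davis | Fall 2023 | C+
8 | Olivia Miller | Fall 2024 | A-
9 | Bob Johnson | Fall 2024 | C+
10 | Mia Davis | Spring 2024 | D
11 | Alice Smith | Fall 2023 | C-
12 | Alice Smith | Spring 2024 | A
13 | Alice Miller | Fall 2024 | B+
14 | Alice Smith | Spring 2024 | A-
15 | Alice Miller | Fall 2023 | A
16 | Carol Davis | Fall 2023 | C-
17 | Tina Miller | Spring 2024 | C+
18 | Leo Smith | Spring 2024 | A
19 | Alice Miller | Spring 2024 | B+
20 | Bob Johnson | Fall 2024 | C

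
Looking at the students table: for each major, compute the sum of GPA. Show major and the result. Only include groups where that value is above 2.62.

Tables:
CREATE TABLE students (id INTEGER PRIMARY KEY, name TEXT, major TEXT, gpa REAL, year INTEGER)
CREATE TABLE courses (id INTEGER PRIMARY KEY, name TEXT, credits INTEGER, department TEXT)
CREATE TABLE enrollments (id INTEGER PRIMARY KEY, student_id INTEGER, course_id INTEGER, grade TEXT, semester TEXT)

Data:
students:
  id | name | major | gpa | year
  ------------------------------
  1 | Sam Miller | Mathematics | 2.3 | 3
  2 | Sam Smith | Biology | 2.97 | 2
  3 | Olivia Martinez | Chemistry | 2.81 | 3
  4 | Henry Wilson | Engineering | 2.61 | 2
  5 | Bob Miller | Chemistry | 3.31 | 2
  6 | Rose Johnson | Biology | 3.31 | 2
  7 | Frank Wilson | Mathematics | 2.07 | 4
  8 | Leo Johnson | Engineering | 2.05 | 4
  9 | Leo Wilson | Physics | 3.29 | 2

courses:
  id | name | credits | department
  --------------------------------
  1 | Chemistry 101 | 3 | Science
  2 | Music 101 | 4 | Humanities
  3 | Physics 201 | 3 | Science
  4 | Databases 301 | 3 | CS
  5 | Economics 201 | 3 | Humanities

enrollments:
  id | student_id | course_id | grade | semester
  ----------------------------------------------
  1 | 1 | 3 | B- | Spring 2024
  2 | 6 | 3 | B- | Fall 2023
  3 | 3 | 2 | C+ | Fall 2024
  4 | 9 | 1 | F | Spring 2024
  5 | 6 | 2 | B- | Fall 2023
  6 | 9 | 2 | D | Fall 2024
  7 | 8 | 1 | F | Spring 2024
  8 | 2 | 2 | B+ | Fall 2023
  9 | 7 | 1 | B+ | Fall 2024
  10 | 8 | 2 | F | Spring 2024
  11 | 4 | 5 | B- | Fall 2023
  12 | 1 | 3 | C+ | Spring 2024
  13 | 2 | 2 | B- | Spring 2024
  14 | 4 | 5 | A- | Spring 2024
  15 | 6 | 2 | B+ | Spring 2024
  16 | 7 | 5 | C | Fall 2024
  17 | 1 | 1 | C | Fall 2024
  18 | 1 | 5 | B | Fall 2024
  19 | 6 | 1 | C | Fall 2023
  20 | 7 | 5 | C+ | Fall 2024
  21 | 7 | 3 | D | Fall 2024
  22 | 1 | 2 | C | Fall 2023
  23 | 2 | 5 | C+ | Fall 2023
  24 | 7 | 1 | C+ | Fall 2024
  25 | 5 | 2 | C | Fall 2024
SELECT major, SUM(gpa) AS sum_gpa FROM students GROUP BY major HAVING SUM(gpa) > 2.62

Execution result:
major | sum_gpa
Biology | 6.28
Chemistry | 6.12
Engineering | 4.66
Mathematics | 4.37
Physics | 3.29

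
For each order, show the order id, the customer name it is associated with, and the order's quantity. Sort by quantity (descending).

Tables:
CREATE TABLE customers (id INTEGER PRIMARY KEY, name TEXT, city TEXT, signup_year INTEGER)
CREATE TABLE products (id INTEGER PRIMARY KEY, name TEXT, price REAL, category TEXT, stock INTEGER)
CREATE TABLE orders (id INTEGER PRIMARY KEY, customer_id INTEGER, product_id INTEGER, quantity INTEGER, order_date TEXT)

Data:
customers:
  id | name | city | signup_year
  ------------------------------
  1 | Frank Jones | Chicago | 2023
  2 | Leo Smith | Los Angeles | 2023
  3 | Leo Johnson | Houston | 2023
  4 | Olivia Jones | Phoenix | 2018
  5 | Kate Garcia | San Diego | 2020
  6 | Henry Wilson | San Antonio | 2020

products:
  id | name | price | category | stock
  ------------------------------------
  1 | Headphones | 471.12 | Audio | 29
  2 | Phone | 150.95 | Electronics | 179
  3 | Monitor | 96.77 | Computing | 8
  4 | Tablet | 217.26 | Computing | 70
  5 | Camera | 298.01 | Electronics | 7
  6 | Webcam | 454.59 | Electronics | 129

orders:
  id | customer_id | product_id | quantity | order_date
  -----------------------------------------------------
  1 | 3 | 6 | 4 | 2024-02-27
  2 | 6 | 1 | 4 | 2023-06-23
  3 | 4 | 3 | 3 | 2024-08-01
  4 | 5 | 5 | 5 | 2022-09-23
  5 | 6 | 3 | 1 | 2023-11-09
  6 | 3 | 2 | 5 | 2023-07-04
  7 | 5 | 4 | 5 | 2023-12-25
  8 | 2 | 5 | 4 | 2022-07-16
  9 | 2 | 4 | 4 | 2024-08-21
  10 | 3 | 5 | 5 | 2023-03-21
SELECT c.id, p.name AS customer, c.quantity FROM orders c JOIN customers p ON c.customer_id = p.id ORDER BY c.quantity DESC

Execution result:
id | customer | quantity
4 | Kate Garcia | 5
6 | Leo Johnson | 5
7 | Kate Garcia | 5
10 | Leo Johnson | 5
1 | Leo Johnson | 4
2 | Henry Wilson | 4
8 | Leo Smith | 4
9 | Leo Smith | 4
3 | Olivia Jones | 3
5 | Henry Wilson | 1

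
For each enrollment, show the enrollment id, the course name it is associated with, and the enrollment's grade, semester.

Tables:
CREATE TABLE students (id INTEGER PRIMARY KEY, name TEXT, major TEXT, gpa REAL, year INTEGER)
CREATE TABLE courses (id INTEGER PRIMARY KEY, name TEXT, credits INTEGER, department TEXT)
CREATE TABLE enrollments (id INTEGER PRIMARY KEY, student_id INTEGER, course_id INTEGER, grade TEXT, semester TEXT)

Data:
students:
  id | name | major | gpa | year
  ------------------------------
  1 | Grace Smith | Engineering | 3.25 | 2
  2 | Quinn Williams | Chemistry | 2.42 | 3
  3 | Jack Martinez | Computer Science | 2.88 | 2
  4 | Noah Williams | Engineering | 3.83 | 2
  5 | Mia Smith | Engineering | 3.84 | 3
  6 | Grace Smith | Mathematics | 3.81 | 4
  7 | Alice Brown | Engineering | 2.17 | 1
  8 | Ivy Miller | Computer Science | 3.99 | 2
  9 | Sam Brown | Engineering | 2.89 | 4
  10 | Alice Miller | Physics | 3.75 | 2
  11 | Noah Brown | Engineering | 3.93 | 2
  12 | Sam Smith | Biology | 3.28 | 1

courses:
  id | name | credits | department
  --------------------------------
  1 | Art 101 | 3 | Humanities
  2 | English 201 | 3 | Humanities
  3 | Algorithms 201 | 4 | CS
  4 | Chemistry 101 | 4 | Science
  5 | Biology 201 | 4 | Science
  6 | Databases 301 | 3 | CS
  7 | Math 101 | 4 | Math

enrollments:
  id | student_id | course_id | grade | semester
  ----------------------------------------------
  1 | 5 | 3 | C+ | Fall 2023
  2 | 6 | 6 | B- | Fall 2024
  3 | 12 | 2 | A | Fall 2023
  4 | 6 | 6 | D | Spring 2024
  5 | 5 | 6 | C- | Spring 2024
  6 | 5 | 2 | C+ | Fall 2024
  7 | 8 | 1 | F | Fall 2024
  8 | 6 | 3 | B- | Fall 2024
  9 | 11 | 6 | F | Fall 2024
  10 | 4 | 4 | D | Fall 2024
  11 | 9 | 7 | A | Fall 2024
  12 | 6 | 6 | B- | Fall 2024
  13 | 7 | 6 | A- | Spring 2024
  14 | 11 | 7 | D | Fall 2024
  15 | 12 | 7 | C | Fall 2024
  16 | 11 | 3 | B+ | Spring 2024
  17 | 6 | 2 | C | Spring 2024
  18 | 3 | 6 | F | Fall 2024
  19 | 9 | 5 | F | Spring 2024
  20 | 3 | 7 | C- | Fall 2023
SELECT c.id, p.name AS course, c.grade, c.semester FROM enrollments c JOIN courses p ON c.course_id = p.id

Execution result:
id | course | grade | semester
1 | Algorithms 201 | C+ | Fall 2023
2 | Databases 301 | B- | Fall 2024
3 | English 201 | A | Fall 2023
4 | Databases 301 | D | Spring 2024
5 | Databases 301 | C- | Spring 2024
6 | English 201 | C+ | Fall 2024
7 | Art 101 | F | Fall 2024
8 | Algorithms 201 | B- | Fall 2024
9 | Databases 301 | F | Fall 2024
10 | Chemistry 101 | D | Fall 2024
11 | Math 101 | A | Fall 2024
12 | Databases 301 | B- | Fall 2024
13 | Databases 301 | A- | Spring 2024
14 | Math 101 | D | Fall 2024
15 | Math 101 | C | Fall 2024
16 | Algorithms 201 | B+ | Spring 2024
17 | English 201 | C | Spring 2024
18 | Databases 301 | F | Fall 2024
19 | Biology 201 | F | Spring 2024
20 | Math 101 | C- | Fall 2023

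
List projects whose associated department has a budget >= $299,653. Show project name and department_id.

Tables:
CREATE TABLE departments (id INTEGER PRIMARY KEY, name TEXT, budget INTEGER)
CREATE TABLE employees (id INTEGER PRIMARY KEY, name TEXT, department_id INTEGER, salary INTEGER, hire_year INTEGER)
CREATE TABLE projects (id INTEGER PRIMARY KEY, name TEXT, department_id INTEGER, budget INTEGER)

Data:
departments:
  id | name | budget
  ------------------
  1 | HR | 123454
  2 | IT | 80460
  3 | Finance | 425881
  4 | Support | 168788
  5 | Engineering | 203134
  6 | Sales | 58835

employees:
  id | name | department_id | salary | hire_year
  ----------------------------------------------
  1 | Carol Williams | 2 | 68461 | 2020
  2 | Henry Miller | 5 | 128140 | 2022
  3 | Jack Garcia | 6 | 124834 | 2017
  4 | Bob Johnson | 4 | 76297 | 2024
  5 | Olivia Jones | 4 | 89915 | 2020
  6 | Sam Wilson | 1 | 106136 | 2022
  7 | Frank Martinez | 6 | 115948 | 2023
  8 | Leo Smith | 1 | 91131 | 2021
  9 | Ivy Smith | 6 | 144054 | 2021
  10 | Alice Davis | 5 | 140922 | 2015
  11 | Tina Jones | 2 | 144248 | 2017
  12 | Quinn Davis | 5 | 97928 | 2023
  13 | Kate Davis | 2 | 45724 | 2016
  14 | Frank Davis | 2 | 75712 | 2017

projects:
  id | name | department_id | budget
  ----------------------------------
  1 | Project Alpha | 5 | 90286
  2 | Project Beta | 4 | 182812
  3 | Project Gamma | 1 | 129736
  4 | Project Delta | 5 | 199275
SELECT name, department_id FROM projects WHERE department_id IN (SELECT id FROM departments WHERE budget >= 299653)

Execution result:
(no rows)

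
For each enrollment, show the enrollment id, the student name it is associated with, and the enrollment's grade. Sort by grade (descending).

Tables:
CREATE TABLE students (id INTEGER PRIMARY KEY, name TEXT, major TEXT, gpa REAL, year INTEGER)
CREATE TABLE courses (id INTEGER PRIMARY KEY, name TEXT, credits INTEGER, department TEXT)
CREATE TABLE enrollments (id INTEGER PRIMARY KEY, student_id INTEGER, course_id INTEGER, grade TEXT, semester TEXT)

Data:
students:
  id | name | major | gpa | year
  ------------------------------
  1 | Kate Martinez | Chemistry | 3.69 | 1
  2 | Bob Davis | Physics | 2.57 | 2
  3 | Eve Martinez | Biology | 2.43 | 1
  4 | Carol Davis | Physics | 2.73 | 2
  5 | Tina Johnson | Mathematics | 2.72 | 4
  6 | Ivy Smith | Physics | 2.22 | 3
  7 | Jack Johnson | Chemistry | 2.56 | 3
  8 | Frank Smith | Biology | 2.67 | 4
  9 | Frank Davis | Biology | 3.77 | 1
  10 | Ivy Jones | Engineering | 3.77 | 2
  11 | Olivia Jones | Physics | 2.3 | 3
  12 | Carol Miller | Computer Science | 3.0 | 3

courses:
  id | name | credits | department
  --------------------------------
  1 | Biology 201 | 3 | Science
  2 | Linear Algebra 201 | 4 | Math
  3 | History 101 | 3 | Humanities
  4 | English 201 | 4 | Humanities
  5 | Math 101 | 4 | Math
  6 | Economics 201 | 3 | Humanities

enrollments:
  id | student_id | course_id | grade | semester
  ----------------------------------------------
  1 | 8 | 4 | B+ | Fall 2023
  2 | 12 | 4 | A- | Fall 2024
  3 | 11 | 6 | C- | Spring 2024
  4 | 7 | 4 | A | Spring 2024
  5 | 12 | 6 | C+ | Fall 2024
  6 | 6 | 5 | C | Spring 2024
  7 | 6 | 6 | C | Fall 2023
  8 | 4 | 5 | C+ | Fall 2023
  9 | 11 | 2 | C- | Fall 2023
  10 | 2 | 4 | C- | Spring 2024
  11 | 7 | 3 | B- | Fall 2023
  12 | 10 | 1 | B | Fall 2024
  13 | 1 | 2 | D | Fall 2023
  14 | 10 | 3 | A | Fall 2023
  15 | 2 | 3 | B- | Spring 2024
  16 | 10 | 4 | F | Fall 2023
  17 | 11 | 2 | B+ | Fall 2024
SELECT c.id, p.name AS student, c.grade FROM enrollments c JOIN students p ON c.student_id = p.id ORDER BY c.grade DESC

Execution result:
id | student | grade
16 | Ivy Jones | F
13 | Kate Martinez | D
3 | Olivia Jones | C-
9 | Olivia Jones | C-
10 | Bob Davis | C-
5 | Carol Miller | C+
8 | Carol Davis | C+
6 | Ivy Smith | C
7 | Ivy Smith | C
11 | Jack Johnson | B-
15 | Bob Davis | B-
1 | Frank Smith | B+
17 | Olivia Jones | B+
12 | Ivy Jones | B
2 | Carol Miller | A-
4 | Jack Johnson | A
14 | Ivy Jones | A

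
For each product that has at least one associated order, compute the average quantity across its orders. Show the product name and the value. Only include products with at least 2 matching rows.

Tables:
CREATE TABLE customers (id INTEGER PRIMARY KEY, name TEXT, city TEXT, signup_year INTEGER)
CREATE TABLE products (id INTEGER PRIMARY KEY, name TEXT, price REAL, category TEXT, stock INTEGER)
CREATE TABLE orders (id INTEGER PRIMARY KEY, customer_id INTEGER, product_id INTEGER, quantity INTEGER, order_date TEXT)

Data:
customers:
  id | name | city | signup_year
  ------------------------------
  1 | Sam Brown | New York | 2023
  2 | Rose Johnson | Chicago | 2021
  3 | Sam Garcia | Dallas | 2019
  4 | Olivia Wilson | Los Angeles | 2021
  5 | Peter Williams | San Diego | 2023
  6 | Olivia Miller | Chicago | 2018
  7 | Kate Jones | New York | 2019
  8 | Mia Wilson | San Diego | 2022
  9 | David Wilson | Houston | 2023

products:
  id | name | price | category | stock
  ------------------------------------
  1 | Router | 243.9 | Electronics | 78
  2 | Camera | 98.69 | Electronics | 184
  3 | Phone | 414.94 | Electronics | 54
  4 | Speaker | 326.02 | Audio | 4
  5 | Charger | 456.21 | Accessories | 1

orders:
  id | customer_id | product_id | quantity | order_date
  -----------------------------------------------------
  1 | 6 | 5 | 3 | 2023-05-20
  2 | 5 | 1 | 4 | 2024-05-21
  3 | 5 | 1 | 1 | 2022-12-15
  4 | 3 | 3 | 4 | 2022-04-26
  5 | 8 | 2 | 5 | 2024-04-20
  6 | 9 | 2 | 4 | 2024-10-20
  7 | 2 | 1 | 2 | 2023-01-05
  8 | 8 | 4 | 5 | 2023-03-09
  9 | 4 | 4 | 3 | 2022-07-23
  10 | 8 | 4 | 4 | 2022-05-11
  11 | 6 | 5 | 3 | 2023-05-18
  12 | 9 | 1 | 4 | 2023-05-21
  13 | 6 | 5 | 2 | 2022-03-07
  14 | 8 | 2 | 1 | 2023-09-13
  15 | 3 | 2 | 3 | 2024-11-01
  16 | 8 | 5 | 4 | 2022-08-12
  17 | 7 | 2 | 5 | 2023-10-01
SELECT p.name, AVG(c.quantity) AS avg_quantity FROM orders c JOIN products p ON c.product_id = p.id GROUP BY p.id, p.name HAVING COUNT(*) >= 2

Execution result:
name | avg_quantity
Router | 2.75
Camera | 3.60
Speaker | 4.00
Charger | 3.00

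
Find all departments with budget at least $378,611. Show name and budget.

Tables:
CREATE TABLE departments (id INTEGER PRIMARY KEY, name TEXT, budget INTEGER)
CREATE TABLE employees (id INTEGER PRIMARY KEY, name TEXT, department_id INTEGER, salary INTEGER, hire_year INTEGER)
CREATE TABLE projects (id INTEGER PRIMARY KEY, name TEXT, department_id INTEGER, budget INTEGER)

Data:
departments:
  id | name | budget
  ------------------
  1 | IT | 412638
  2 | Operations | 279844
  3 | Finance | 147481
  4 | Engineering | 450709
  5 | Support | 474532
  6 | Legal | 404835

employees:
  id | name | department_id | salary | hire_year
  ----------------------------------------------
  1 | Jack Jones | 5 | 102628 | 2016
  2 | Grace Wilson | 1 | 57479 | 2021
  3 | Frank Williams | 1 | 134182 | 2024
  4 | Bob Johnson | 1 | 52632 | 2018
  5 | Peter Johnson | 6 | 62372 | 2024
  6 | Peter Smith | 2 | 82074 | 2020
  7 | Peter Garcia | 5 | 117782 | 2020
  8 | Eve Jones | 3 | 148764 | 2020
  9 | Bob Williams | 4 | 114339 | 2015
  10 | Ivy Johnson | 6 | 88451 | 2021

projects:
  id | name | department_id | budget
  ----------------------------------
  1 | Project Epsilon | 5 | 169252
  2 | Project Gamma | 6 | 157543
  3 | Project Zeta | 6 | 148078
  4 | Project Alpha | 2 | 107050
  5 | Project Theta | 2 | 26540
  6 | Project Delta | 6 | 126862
SELECT name, budget FROM departments WHERE budget >= 378611

Execution result:
name | budget
IT | 412638
Engineering | 450709
Support | 474532
Legal | 404835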